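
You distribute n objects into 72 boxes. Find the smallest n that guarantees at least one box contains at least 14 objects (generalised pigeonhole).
n = (14 − 1)·72 + 1 = 937

By the generalised pigeonhole principle, to guarantee some box contains ≥ r objects we need more than (r − 1) · k objects total. Threshold: n = (r − 1) · k + 1. With r = 14 and k = 72: n = 13 · 72 + 1 = 936 + 1 = 937. For n = 936 = 13 · 72, we can put exactly 13 objects in every box, avoiding 14 in any single one — so 937 is tight.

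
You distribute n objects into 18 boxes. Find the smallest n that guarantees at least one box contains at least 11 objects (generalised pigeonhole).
n = (11 − 1)·18 + 1 = 181

By the generalised pigeonhole principle, to guarantee some box contains ≥ r objects we need more than (r − 1) · k objects total. Threshold: n = (r − 1) · k + 1. With r = 11 and k = 18: n = 10 · 18 + 1 = 180 + 1 = 181. For n = 180 = 10 · 18, we can put exactly 10 objects in every box, avoiding 11 in any single one — so 181 is tight.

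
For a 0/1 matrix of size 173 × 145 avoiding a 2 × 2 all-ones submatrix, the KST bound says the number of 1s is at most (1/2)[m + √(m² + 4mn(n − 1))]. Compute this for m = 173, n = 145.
z(173, 145; 2, 2) ≤ (1/2)[173 + √(173² + 4·173·145·144)] = (1/2)[173 + √14478889] = 1989.0568

Kővári–Sós–Turán: let r_1, ..., r_173 be the row sums and z = Σ r_i the total number of 1s. Each pair of columns can share at most one row with both entries 1 (else a 2×2 all-ones block appears), so Σ_i C(r_i, 2) ≤ C(145, 2) = 10440. By convexity Σ_i C(r_i, 2) ≥ 173·C(z/173, 2) = z(z − 173)/(2·173), giving z² − 173z − 173·145·144 ≤ 0 and hence z ≤ (1/2)[173 + √(29929 + 4·3612240)] = (1/2)[173 + √14478889] ≈ (1/2)(173 + 3805.1135) = 1989.0568.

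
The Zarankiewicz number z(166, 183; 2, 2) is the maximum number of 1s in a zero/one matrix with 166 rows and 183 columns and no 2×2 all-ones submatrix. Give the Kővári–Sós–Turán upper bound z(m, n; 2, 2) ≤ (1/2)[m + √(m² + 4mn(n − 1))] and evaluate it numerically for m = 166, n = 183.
z(166, 183; 2, 2) ≤ (1/2)[166 + √(166² + 4·166·183·182)] = (1/2)[166 + √22142740] = 2435.8036

Kővári–Sós–Turán: let r_1, ..., r_166 be the row sums and z = Σ r_i the total number of 1s. Each pair of columns can share at most one row with both entries 1 (else a 2×2 all-ones block appears), so Σ_i C(r_i, 2) ≤ C(183, 2) = 16653. By convexity Σ_i C(r_i, 2) ≥ 166·C(z/166, 2) = z(z − 166)/(2·166), giving z² − 166z − 166·183·182 ≤ 0 and hence z ≤ (1/2)[166 + √(27556 + 4·5528796)] = (1/2)[166 + √22142740] ≈ (1/2)(166 + 4705.6073) = 2435.8036.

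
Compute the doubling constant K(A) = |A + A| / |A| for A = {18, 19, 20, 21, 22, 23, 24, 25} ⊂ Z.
K = |A + A| / |A| = 15/8

Enumerate A + A = {a + b : a, b ∈ A}. With |A| = 8, there are |A|^2 = 64 ordered sum pairs; collecting distinct values, A + A = {36, 37, 38, 39, 40, 41, 42, 43, 44, 45, 46, 47, 48, 49, 50}, so |A + A| = 15. Thus K = 15/8. Here |A + A| = 2|A| − 1 = 15, the minimum possible — so K = 15/8 is minimal, which holds iff A is an arithmetic progression.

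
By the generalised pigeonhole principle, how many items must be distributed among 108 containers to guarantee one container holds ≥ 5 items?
n = (5 − 1)·108 + 1 = 433

By the generalised pigeonhole principle, to guarantee some box contains ≥ r objects we need more than (r − 1) · k objects total. Threshold: n = (r − 1) · k + 1. With r = 5 and k = 108: n = 4 · 108 + 1 = 432 + 1 = 433. For n = 432 = 4 · 108, we can put exactly 4 objects in every box, avoiding 5 in any single one — so 433 is tight.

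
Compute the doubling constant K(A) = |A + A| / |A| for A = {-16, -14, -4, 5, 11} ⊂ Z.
K = |A + A| / |A| = 15/5 = 3

Enumerate A + A = {a + b : a, b ∈ A}. With |A| = 5, there are |A|^2 = 25 ordered sum pairs; collecting distinct values, A + A = {-32, -30, -28, -20, -18, -11, -9, -8, -5, -3, 1, 7, 10, 16, 22}, so |A + A| = 15. Thus K = 15/5 = 3. For comparison, the minimum possible |A + A| over all 5-element sets is 2·5 − 1 = 9 (so min K = 9/5), attained only by arithmetic progressions.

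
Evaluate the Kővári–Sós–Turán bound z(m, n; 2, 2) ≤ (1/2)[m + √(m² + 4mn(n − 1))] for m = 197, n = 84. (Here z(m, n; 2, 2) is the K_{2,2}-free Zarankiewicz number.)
z(197, 84; 2, 2) ≤ (1/2)[197 + √(197² + 4·197·84·83)] = (1/2)[197 + √5532745] = 1274.5894

Kővári–Sós–Turán: let r_1, ..., r_197 be the row sums and z = Σ r_i the total number of 1s. Each pair of columns can share at most one row with both entries 1 (else a 2×2 all-ones block appears), so Σ_i C(r_i, 2) ≤ C(84, 2) = 3486. By convexity Σ_i C(r_i, 2) ≥ 197·C(z/197, 2) = z(z − 197)/(2·197), giving z² − 197z − 197·84·83 ≤ 0 and hence z ≤ (1/2)[197 + √(38809 + 4·1373484)] = (1/2)[197 + √5532745] ≈ (1/2)(197 + 2352.1788) = 1274.5894.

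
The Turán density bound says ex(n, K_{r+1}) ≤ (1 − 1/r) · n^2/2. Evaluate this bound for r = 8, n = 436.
Turán density bound = (7/8) · 436^2/2 = 83167

Turán's theorem: ex(n, K_{r+1}) is achieved by the complete r-partite Turán graph T(n, r) with parts as balanced as possible, and is at most (1 − 1/r) · n^2/2. For r = 8, n = 436: the density bound is (7/8) · 190096/2 = 83167. The integer-valued extremum is e(T(436, 8)) = 83166, which is strictly less than the density bound 83167 since 8 ∤ 436 (the parts of T(436, 8) cannot all be equal).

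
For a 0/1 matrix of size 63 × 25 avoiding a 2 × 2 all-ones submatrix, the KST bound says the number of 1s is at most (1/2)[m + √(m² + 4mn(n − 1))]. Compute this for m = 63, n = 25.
z(63, 25; 2, 2) ≤ (1/2)[63 + √(63² + 4·63·25·24)] = (1/2)[63 + √155169] = 228.4575

Kővári–Sós–Turán: let r_1, ..., r_63 be the row sums and z = Σ r_i the total number of 1s. Each pair of columns can share at most one row with both entries 1 (else a 2×2 all-ones block appears), so Σ_i C(r_i, 2) ≤ C(25, 2) = 300. By convexity Σ_i C(r_i, 2) ≥ 63·C(z/63, 2) = z(z − 63)/(2·63), giving z² − 63z − 63·25·24 ≤ 0 and hence z ≤ (1/2)[63 + √(3969 + 4·37800)] = (1/2)[63 + √155169] ≈ (1/2)(63 + 393.915) = 228.4575.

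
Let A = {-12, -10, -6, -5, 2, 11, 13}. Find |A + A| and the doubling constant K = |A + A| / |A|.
K = |A + A| / |A| = 26/7

Enumerate A + A = {a + b : a, b ∈ A}. With |A| = 7, there are |A|^2 = 49 ordered sum pairs; collecting distinct values, A + A = {-24, -22, -20, -18, -17, -16, -15, -12, -11, -10, -8, -4, -3, -1, 1, 3, 4, 5, 6, 7, 8, 13, 15, 22, 24, 26}, so |A + A| = 26. Thus K = 26/7. For comparison, the minimum possible |A + A| over all 7-element sets is 2·7 − 1 = 13 (so min K = 13/7), attained only by arithmetic progressions.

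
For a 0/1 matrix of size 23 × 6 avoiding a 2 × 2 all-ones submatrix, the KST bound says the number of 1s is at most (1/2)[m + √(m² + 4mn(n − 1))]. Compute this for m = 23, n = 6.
z(23, 6; 2, 2) ≤ (1/2)[23 + √(23² + 4·23·6·5)] = (1/2)[23 + √3289] = 40.1749

Kővári–Sós–Turán: let r_1, ..., r_23 be the row sums and z = Σ r_i the total number of 1s. Each pair of columns can share at most one row with both entries 1 (else a 2×2 all-ones block appears), so Σ_i C(r_i, 2) ≤ C(6, 2) = 15. By convexity Σ_i C(r_i, 2) ≥ 23·C(z/23, 2) = z(z − 23)/(2·23), giving z² − 23z − 23·6·5 ≤ 0 and hence z ≤ (1/2)[23 + √(529 + 4·690)] = (1/2)[23 + √3289] ≈ (1/2)(23 + 57.3498) = 40.1749.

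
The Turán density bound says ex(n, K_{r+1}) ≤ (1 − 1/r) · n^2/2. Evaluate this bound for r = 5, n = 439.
Turán density bound = (4/5) · 439^2/2 = 385442/5 ≈ 77088.4

Turán's theorem: ex(n, K_{r+1}) is achieved by the complete r-partite Turán graph T(n, r) with parts as balanced as possible, and is at most (1 − 1/r) · n^2/2. For r = 5, n = 439: the density bound is (4/5) · 192721/2 = 385442/5 ≈ 77088.4. The integer-valued extremum is e(T(439, 5)) = 77088, which is strictly less than the density bound 385442/5 since 5 ∤ 439 (the parts of T(439, 5) cannot all be equal).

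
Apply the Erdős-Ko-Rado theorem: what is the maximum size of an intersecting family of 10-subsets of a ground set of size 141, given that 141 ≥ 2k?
max |F| = C(140, 9) = 43790762164380

The Erdős-Ko-Rado theorem states: for n ≥ 2k, an intersecting family of k-subsets of an n-element set has size at most C(n − 1, k − 1), with equality for 'star' families {A ⊆ [n] : |A| = k, i ∈ A} (fix an element i). For n = 141, k = 10: C(140, 9) = 43790762164380.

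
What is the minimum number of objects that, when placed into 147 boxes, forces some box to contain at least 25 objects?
n = (25 − 1)·147 + 1 = 3529

By the generalised pigeonhole principle, to guarantee some box contains ≥ r objects we need more than (r − 1) · k objects total. Threshold: n = (r − 1) · k + 1. With r = 25 and k = 147: n = 24 · 147 + 1 = 3528 + 1 = 3529. For n = 3528 = 24 · 147, we can put exactly 24 objects in every box, avoiding 25 in any single one — so 3529 is tight.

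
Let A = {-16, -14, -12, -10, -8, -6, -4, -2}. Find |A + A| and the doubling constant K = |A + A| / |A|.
K = |A + A| / |A| = 15/8

Enumerate A + A = {a + b : a, b ∈ A}. With |A| = 8, there are |A|^2 = 64 ordered sum pairs; collecting distinct values, A + A = {-32, -30, -28, -26, -24, -22, -20, -18, -16, -14, -12, -10, -8, -6, -4}, so |A + A| = 15. Thus K = 15/8. Here |A + A| = 2|A| − 1 = 15, the minimum possible — so K = 15/8 is minimal, which holds iff A is an arithmetic progression.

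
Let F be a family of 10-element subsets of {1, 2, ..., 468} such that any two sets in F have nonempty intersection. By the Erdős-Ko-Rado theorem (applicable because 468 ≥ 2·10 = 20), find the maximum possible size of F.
max |F| = C(467, 9) = 2694046621027065810

The Erdős-Ko-Rado theorem states: for n ≥ 2k, an intersecting family of k-subsets of an n-element set has size at most C(n − 1, k − 1), with equality for 'star' families {A ⊆ [n] : |A| = k, i ∈ A} (fix an element i). For n = 468, k = 10: C(467, 9) = 2694046621027065810.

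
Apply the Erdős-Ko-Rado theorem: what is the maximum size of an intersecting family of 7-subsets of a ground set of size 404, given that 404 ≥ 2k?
max |F| = C(403, 6) = 5731376445340

The Erdős-Ko-Rado theorem states: for n ≥ 2k, an intersecting family of k-subsets of an n-element set has size at most C(n − 1, k − 1), with equality for 'star' families {A ⊆ [n] : |A| = k, i ∈ A} (fix an element i). For n = 404, k = 7: C(403, 6) = 5731376445340.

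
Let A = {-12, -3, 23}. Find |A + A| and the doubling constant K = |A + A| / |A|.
K = |A + A| / |A| = 6/3 = 2

Enumerate A + A = {a + b : a, b ∈ A}. With |A| = 3, there are |A|^2 = 9 ordered sum pairs; collecting distinct values, A + A = {-24, -15, -6, 11, 20, 46}, so |A + A| = 6. Thus K = 6/3 = 2. For comparison, the minimum possible |A + A| over all 3-element sets is 2·3 − 1 = 5 (so min K = 5/3), attained only by arithmetic progressions.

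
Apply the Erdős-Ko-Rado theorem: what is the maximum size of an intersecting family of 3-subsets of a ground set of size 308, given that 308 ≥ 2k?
max |F| = C(307, 2) = 46971

The Erdős-Ko-Rado theorem states: for n ≥ 2k, an intersecting family of k-subsets of an n-element set has size at most C(n − 1, k − 1), with equality for 'star' families {A ⊆ [n] : |A| = k, i ∈ A} (fix an element i). For n = 308, k = 3: C(307, 2) = 46971.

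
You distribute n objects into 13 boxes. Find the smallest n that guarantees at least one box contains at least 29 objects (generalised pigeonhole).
n = (29 − 1)·13 + 1 = 365

By the generalised pigeonhole principle, to guarantee some box contains ≥ r objects we need more than (r − 1) · k objects total. Threshold: n = (r − 1) · k + 1. With r = 29 and k = 13: n = 28 · 13 + 1 = 364 + 1 = 365. For n = 364 = 28 · 13, we can put exactly 28 objects in every box, avoiding 29 in any single one — so 365 is tight.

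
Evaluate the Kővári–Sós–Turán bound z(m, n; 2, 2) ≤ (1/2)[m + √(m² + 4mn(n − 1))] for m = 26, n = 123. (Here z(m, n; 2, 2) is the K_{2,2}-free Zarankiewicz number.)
z(26, 123; 2, 2) ≤ (1/2)[26 + √(26² + 4·26·123·122)] = (1/2)[26 + √1561300] = 637.76

Kővári–Sós–Turán: let r_1, ..., r_26 be the row sums and z = Σ r_i the total number of 1s. Each pair of columns can share at most one row with both entries 1 (else a 2×2 all-ones block appears), so Σ_i C(r_i, 2) ≤ C(123, 2) = 7503. By convexity Σ_i C(r_i, 2) ≥ 26·C(z/26, 2) = z(z − 26)/(2·26), giving z² − 26z − 26·123·122 ≤ 0 and hence z ≤ (1/2)[26 + √(676 + 4·390156)] = (1/2)[26 + √1561300] ≈ (1/2)(26 + 1249.5199) = 637.76.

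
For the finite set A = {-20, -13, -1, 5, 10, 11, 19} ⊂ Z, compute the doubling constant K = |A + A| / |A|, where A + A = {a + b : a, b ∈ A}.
K = |A + A| / |A| = 26/7

Enumerate A + A = {a + b : a, b ∈ A}. With |A| = 7, there are |A|^2 = 49 ordered sum pairs; collecting distinct values, A + A = {-40, -33, -26, -21, -15, -14, -10, -9, -8, -3, -2, -1, 4, 6, 9, 10, 15, 16, 18, 20, 21, 22, 24, 29, 30, 38}, so |A + A| = 26. Thus K = 26/7. For comparison, the minimum possible |A + A| over all 7-element sets is 2·7 − 1 = 13 (so min K = 13/7), attained only by arithmetic progressions.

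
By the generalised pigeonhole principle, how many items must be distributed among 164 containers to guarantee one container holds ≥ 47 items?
n = (47 − 1)·164 + 1 = 7545

By the generalised pigeonhole principle, to guarantee some box contains ≥ r objects we need more than (r − 1) · k objects total. Threshold: n = (r − 1) · k + 1. With r = 47 and k = 164: n = 46 · 164 + 1 = 7544 + 1 = 7545. For n = 7544 = 46 · 164, we can put exactly 46 objects in every box, avoiding 47 in any single one — so 7545 is tight.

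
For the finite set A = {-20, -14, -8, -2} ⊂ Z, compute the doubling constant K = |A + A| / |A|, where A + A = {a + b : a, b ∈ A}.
K = |A + A| / |A| = 7/4

Enumerate A + A = {a + b : a, b ∈ A}. With |A| = 4, there are |A|^2 = 16 ordered sum pairs; collecting distinct values, A + A = {-40, -34, -28, -22, -16, -10, -4}, so |A + A| = 7. Thus K = 7/4. Here |A + A| = 2|A| − 1 = 7, the minimum possible — so K = 7/4 is minimal, which holds iff A is an arithmetic progression.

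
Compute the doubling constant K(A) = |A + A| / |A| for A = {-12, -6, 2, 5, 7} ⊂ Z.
K = |A + A| / |A| = 15/5 = 3

Enumerate A + A = {a + b : a, b ∈ A}. With |A| = 5, there are |A|^2 = 25 ordered sum pairs; collecting distinct values, A + A = {-24, -18, -12, -10, -7, -5, -4, -1, 1, 4, 7, 9, 10, 12, 14}, so |A + A| = 15. Thus K = 15/5 = 3. For comparison, the minimum possible |A + A| over all 5-element sets is 2·5 − 1 = 9 (so min K = 9/5), attained only by arithmetic progressions.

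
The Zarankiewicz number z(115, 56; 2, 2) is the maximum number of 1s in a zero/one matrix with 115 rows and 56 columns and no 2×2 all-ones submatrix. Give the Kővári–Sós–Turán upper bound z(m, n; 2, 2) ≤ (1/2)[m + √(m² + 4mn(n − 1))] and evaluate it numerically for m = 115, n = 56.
z(115, 56; 2, 2) ≤ (1/2)[115 + √(115² + 4·115·56·55)] = (1/2)[115 + √1430025] = 655.4183

Kővári–Sós–Turán: let r_1, ..., r_115 be the row sums and z = Σ r_i the total number of 1s. Each pair of columns can share at most one row with both entries 1 (else a 2×2 all-ones block appears), so Σ_i C(r_i, 2) ≤ C(56, 2) = 1540. By convexity Σ_i C(r_i, 2) ≥ 115·C(z/115, 2) = z(z − 115)/(2·115), giving z² − 115z − 115·56·55 ≤ 0 and hence z ≤ (1/2)[115 + √(13225 + 4·354200)] = (1/2)[115 + √1430025] ≈ (1/2)(115 + 1195.8365) = 655.4183.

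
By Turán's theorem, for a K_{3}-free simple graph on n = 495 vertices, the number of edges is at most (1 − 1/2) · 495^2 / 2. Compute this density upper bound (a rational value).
Turán density bound = (1/2) · 495^2/2 = 245025/4 ≈ 61256.25

Turán's theorem: ex(n, K_{r+1}) is achieved by the complete r-partite Turán graph T(n, r) with parts as balanced as possible, and is at most (1 − 1/r) · n^2/2. For r = 2, n = 495: the density bound is (1/2) · 245025/2 = 245025/4 ≈ 61256.25. The integer-valued extremum is e(T(495, 2)) = 61256, which is strictly less than the density bound 245025/4 since 2 ∤ 495 (the parts of T(495, 2) cannot all be equal).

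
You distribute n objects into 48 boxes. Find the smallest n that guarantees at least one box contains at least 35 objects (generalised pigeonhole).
n = (35 − 1)·48 + 1 = 1633

By the generalised pigeonhole principle, to guarantee some box contains ≥ r objects we need more than (r − 1) · k objects total. Threshold: n = (r − 1) · k + 1. With r = 35 and k = 48: n = 34 · 48 + 1 = 1632 + 1 = 1633. For n = 1632 = 34 · 48, we can put exactly 34 objects in every box, avoiding 35 in any single one — so 1633 is tight.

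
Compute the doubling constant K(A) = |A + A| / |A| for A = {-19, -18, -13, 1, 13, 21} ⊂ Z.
K = |A + A| / |A| = 20/6 = 10/3

Enumerate A + A = {a + b : a, b ∈ A}. With |A| = 6, there are |A|^2 = 36 ordered sum pairs; collecting distinct values, A + A = {-38, -37, -36, -32, -31, -26, -18, -17, -12, -6, -5, 0, 2, 3, 8, 14, 22, 26, 34, 42}, so |A + A| = 20. Thus K = 20/6 = 10/3. For comparison, the minimum possible |A + A| over all 6-element sets is 2·6 − 1 = 11 (so min K = 11/6), attained only by arithmetic progressions.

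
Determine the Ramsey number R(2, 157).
R(2, 157) = 157

R(2, k) = k for all k ≥ 2: in a 2-colouring of K_k, either some edge is red (a red K_2) or all edges are blue (a blue K_k). And K_{156} coloured all-blue has no blue K_157, so R(2, 157) > 156. Hence R(2, 157) = 157.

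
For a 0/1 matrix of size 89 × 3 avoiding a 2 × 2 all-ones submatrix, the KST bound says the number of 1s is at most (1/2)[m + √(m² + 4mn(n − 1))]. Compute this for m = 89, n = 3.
z(89, 3; 2, 2) ≤ (1/2)[89 + √(89² + 4·89·3·2)] = (1/2)[89 + √10057] = 94.6423

Kővári–Sós–Turán: let r_1, ..., r_89 be the row sums and z = Σ r_i the total number of 1s. Each pair of columns can share at most one row with both entries 1 (else a 2×2 all-ones block appears), so Σ_i C(r_i, 2) ≤ C(3, 2) = 3. By convexity Σ_i C(r_i, 2) ≥ 89·C(z/89, 2) = z(z − 89)/(2·89), giving z² − 89z − 89·3·2 ≤ 0 and hence z ≤ (1/2)[89 + √(7921 + 4·534)] = (1/2)[89 + √10057] ≈ (1/2)(89 + 100.2846) = 94.6423.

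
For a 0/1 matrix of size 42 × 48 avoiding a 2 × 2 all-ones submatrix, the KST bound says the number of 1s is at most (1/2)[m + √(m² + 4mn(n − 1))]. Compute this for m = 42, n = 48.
z(42, 48; 2, 2) ≤ (1/2)[42 + √(42² + 4·42·48·47)] = (1/2)[42 + √380772] = 329.5336

Kővári–Sós–Turán: let r_1, ..., r_42 be the row sums and z = Σ r_i the total number of 1s. Each pair of columns can share at most one row with both entries 1 (else a 2×2 all-ones block appears), so Σ_i C(r_i, 2) ≤ C(48, 2) = 1128. By convexity Σ_i C(r_i, 2) ≥ 42·C(z/42, 2) = z(z − 42)/(2·42), giving z² − 42z − 42·48·47 ≤ 0 and hence z ≤ (1/2)[42 + √(1764 + 4·94752)] = (1/2)[42 + √380772] ≈ (1/2)(42 + 617.0673) = 329.5336.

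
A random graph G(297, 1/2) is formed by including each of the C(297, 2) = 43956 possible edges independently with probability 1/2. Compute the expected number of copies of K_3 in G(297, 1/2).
E[# K_3] = C(297, 3) · (1/2)^C(3, 2) = 4322340 / 2^3 = 1080585/2 = 540292.5

For each 3-subset S of vertices (there are C(297, 3) = 4322340 such S), let X_S = 1 if S induces a K_3 (all C(3, 2) = 3 edges present). Then P(X_S = 1) = (1/2)^3 = 1/8. By linearity of expectation, E[# K_3] = C(297, 3) · (1/2)^3 = 4322340 / 8 = 1080585/2 = 540292.5.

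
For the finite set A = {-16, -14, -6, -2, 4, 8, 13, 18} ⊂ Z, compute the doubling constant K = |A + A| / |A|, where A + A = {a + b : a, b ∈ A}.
K = |A + A| / |A| = 29/8

Enumerate A + A = {a + b : a, b ∈ A}. With |A| = 8, there are |A|^2 = 64 ordered sum pairs; collecting distinct values, A + A = {-32, -30, -28, -22, -20, -18, -16, -12, -10, -8, -6, -4, -3, -2, -1, 2, 4, 6, 7, 8, 11, 12, 16, 17, 21, 22, 26, 31, 36}, so |A + A| = 29. Thus K = 29/8. For comparison, the minimum possible |A + A| over all 8-element sets is 2·8 − 1 = 15 (so min K = 15/8), attained only by arithmetic progressions.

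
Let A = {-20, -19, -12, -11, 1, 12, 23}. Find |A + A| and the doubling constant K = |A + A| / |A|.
K = |A + A| / |A| = 26/7

Enumerate A + A = {a + b : a, b ∈ A}. With |A| = 7, there are |A|^2 = 49 ordered sum pairs; collecting distinct values, A + A = {-40, -39, -38, -32, -31, -30, -24, -23, -22, -19, -18, -11, -10, -8, -7, 0, 1, 2, 3, 4, 11, 12, 13, 24, 35, 46}, so |A + A| = 26. Thus K = 26/7. For comparison, the minimum possible |A + A| over all 7-element sets is 2·7 − 1 = 13 (so min K = 13/7), attained only by arithmetic progressions.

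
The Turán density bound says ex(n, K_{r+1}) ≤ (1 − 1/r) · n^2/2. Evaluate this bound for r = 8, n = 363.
Turán density bound = (7/8) · 363^2/2 = 922383/16 ≈ 57648.9375

Turán's theorem: ex(n, K_{r+1}) is achieved by the complete r-partite Turán graph T(n, r) with parts as balanced as possible, and is at most (1 − 1/r) · n^2/2. For r = 8, n = 363: the density bound is (7/8) · 131769/2 = 922383/16 ≈ 57648.9375. The integer-valued extremum is e(T(363, 8)) = 57648, which is strictly less than the density bound 922383/16 since 8 ∤ 363 (the parts of T(363, 8) cannot all be equal).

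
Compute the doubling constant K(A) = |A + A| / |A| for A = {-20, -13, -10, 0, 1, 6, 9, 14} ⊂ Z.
K = |A + A| / |A| = 32/8 = 4

Enumerate A + A = {a + b : a, b ∈ A}. With |A| = 8, there are |A|^2 = 64 ordered sum pairs; collecting distinct values, A + A = {-40, -33, -30, -26, -23, -20, -19, -14, -13, -12, -11, -10, -9, -7, -6, -4, -1, 0, 1, 2, 4, 6, 7, 9, 10, 12, 14, 15, 18, 20, 23, 28}, so |A + A| = 32. Thus K = 32/8 = 4. For comparison, the minimum possible |A + A| over all 8-element sets is 2·8 − 1 = 15 (so min K = 15/8), attained only by arithmetic progressions.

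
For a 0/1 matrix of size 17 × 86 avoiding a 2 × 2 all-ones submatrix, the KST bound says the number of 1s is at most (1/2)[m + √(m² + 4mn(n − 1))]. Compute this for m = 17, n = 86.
z(17, 86; 2, 2) ≤ (1/2)[17 + √(17² + 4·17·86·85)] = (1/2)[17 + √497369] = 361.122

Kővári–Sós–Turán: let r_1, ..., r_17 be the row sums and z = Σ r_i the total number of 1s. Each pair of columns can share at most one row with both entries 1 (else a 2×2 all-ones block appears), so Σ_i C(r_i, 2) ≤ C(86, 2) = 3655. By convexity Σ_i C(r_i, 2) ≥ 17·C(z/17, 2) = z(z − 17)/(2·17), giving z² − 17z − 17·86·85 ≤ 0 and hence z ≤ (1/2)[17 + √(289 + 4·124270)] = (1/2)[17 + √497369] ≈ (1/2)(17 + 705.2439) = 361.122.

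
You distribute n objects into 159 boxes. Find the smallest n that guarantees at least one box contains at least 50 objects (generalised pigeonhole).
n = (50 − 1)·159 + 1 = 7792

By the generalised pigeonhole principle, to guarantee some box contains ≥ r objects we need more than (r − 1) · k objects total. Threshold: n = (r − 1) · k + 1. With r = 50 and k = 159: n = 49 · 159 + 1 = 7791 + 1 = 7792. For n = 7791 = 49 · 159, we can put exactly 49 objects in every box, avoiding 50 in any single one — so 7792 is tight.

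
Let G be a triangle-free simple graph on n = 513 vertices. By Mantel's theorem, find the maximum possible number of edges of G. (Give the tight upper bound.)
ex(513, K_3) = ⌊513^2/4⌋ = 65792

Mantel (1907): a triangle-free graph on n vertices has at most ⌊n^2/4⌋ edges, with equality for the complete bipartite graph K_{⌊n/2⌋, ⌈n/2⌉}. For n = 513: ⌊513^2/4⌋ = ⌊263169/4⌋ = 65792. The extremal graph is K_{256, 257}, which has 256·257 = 65792 edges.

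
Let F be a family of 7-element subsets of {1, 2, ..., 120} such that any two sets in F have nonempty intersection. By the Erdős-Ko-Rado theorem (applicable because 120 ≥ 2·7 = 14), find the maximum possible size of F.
max |F| = C(119, 6) = 3470108187

Erdős-Ko-Rado (1961): when n ≥ 2k, max |F| = C(n−1, k−1). The bound is attained by the star {A : i ∈ A} for any fixed i ∈ [n]. Here C(120−1, 7−1) = C(119, 6) = 3470108187.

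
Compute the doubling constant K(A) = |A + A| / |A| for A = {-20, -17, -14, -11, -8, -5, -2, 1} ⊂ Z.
K = |A + A| / |A| = 15/8

Enumerate A + A = {a + b : a, b ∈ A}. With |A| = 8, there are |A|^2 = 64 ordered sum pairs; collecting distinct values, A + A = {-40, -37, -34, -31, -28, -25, -22, -19, -16, -13, -10, -7, -4, -1, 2}, so |A + A| = 15. Thus K = 15/8. Here |A + A| = 2|A| − 1 = 15, the minimum possible — so K = 15/8 is minimal, which holds iff A is an arithmetic progression.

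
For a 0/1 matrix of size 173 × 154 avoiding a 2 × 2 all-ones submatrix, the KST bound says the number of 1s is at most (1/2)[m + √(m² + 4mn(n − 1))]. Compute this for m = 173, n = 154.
z(173, 154; 2, 2) ≤ (1/2)[173 + √(173² + 4·173·154·153)] = (1/2)[173 + √16334833] = 2107.3187

Kővári–Sós–Turán: let r_1, ..., r_173 be the row sums and z = Σ r_i the total number of 1s. Each pair of columns can share at most one row with both entries 1 (else a 2×2 all-ones block appears), so Σ_i C(r_i, 2) ≤ C(154, 2) = 11781. By convexity Σ_i C(r_i, 2) ≥ 173·C(z/173, 2) = z(z − 173)/(2·173), giving z² − 173z − 173·154·153 ≤ 0 and hence z ≤ (1/2)[173 + √(29929 + 4·4076226)] = (1/2)[173 + √16334833] ≈ (1/2)(173 + 4041.6374) = 2107.3187.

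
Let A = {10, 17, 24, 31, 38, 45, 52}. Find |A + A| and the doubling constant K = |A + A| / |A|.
K = |A + A| / |A| = 13/7

Enumerate A + A = {a + b : a, b ∈ A}. With |A| = 7, there are |A|^2 = 49 ordered sum pairs; collecting distinct values, A + A = {20, 27, 34, 41, 48, 55, 62, 69, 76, 83, 90, 97, 104}, so |A + A| = 13. Thus K = 13/7. Here |A + A| = 2|A| − 1 = 13, the minimum possible — so K = 13/7 is minimal, which holds iff A is an arithmetic progression.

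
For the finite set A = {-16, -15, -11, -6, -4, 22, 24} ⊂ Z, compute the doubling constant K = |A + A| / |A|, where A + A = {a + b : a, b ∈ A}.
K = |A + A| / |A| = 26/7

Enumerate A + A = {a + b : a, b ∈ A}. With |A| = 7, there are |A|^2 = 49 ordered sum pairs; collecting distinct values, A + A = {-32, -31, -30, -27, -26, -22, -21, -20, -19, -17, -15, -12, -10, -8, 6, 7, 8, 9, 11, 13, 16, 18, 20, 44, 46, 48}, so |A + A| = 26. Thus K = 26/7. For comparison, the minimum possible |A + A| over all 7-element sets is 2·7 − 1 = 13 (so min K = 13/7), attained only by arithmetic progressions.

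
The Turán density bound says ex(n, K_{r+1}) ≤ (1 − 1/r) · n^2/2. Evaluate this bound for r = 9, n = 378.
Turán density bound = (8/9) · 378^2/2 = 63504

Turán's theorem: ex(n, K_{r+1}) is achieved by the complete r-partite Turán graph T(n, r) with parts as balanced as possible, and is at most (1 − 1/r) · n^2/2. For r = 9, n = 378: the density bound is (8/9) · 142884/2 = 63504. Since 9 ∣ 378, the Turán graph T(378, 9) has parts of equal size 42, and its edge count e(T(378, 9)) = 63504 attains the density bound exactly.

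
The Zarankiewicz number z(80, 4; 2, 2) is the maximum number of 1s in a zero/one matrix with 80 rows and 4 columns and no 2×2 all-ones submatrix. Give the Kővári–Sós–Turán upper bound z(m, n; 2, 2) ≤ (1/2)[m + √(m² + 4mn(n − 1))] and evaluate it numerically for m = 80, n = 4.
z(80, 4; 2, 2) ≤ (1/2)[80 + √(80² + 4·80·4·3)] = (1/2)[80 + √10240] = 90.5964

Kővári–Sós–Turán: let r_1, ..., r_80 be the row sums and z = Σ r_i the total number of 1s. Each pair of columns can share at most one row with both entries 1 (else a 2×2 all-ones block appears), so Σ_i C(r_i, 2) ≤ C(4, 2) = 6. By convexity Σ_i C(r_i, 2) ≥ 80·C(z/80, 2) = z(z − 80)/(2·80), giving z² − 80z − 80·4·3 ≤ 0 and hence z ≤ (1/2)[80 + √(6400 + 4·960)] = (1/2)[80 + √10240] ≈ (1/2)(80 + 101.1929) = 90.5964.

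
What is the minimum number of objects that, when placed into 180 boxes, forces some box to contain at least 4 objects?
n = (4 − 1)·180 + 1 = 541

By the generalised pigeonhole principle, to guarantee some box contains ≥ r objects we need more than (r − 1) · k objects total. Threshold: n = (r − 1) · k + 1. With r = 4 and k = 180: n = 3 · 180 + 1 = 540 + 1 = 541. For n = 540 = 3 · 180, we can put exactly 3 objects in every box, avoiding 4 in any single one — so 541 is tight.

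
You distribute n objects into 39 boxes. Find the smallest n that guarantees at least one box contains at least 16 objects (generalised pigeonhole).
n = (16 − 1)·39 + 1 = 586

By the generalised pigeonhole principle, to guarantee some box contains ≥ r objects we need more than (r − 1) · k objects total. Threshold: n = (r − 1) · k + 1. With r = 16 and k = 39: n = 15 · 39 + 1 = 585 + 1 = 586. For n = 585 = 15 · 39, we can put exactly 15 objects in every box, avoiding 16 in any single one — so 586 is tight.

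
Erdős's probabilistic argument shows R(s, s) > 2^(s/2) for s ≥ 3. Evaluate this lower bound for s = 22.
2^(22/2) = 2048; so R(22, 22) > 2048

Colour each edge of K_n uniformly at random with red/blue. The expected number of monochromatic K_22 is C(n, 22) · 2 · 2^(−C(22,2)). If C(n, 22) · 2^(1 − C(22,2)) < 1, then with positive probability no monochromatic K_22 exists, so R(22, 22) > n. The standard estimate C(n, 22) ≤ n^22/22! shows this inequality holds whenever n ≤ 2^(22/2) (since 22! · 2^(C(22,2) − 1) > 2^(22^2/2) ≥ n^22). Hence R(22, 22) > 2^(22/2) = 2048.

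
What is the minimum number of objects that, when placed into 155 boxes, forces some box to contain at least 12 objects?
n = (12 − 1)·155 + 1 = 1706

By the generalised pigeonhole principle, to guarantee some box contains ≥ r objects we need more than (r − 1) · k objects total. Threshold: n = (r − 1) · k + 1. With r = 12 and k = 155: n = 11 · 155 + 1 = 1705 + 1 = 1706. For n = 1705 = 11 · 155, we can put exactly 11 objects in every box, avoiding 12 in any single one — so 1706 is tight.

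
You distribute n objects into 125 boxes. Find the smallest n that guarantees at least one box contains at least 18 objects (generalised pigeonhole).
n = (18 − 1)·125 + 1 = 2126

By the generalised pigeonhole principle, to guarantee some box contains ≥ r objects we need more than (r − 1) · k objects total. Threshold: n = (r − 1) · k + 1. With r = 18 and k = 125: n = 17 · 125 + 1 = 2125 + 1 = 2126. For n = 2125 = 17 · 125, we can put exactly 17 objects in every box, avoiding 18 in any single one — so 2126 is tight.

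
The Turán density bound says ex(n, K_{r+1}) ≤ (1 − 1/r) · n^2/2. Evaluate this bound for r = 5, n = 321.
Turán density bound = (4/5) · 321^2/2 = 206082/5 ≈ 41216.4

Turán's theorem: ex(n, K_{r+1}) is achieved by the complete r-partite Turán graph T(n, r) with parts as balanced as possible, and is at most (1 − 1/r) · n^2/2. For r = 5, n = 321: the density bound is (4/5) · 103041/2 = 206082/5 ≈ 41216.4. The integer-valued extremum is e(T(321, 5)) = 41216, which is strictly less than the density bound 206082/5 since 5 ∤ 321 (the parts of T(321, 5) cannot all be equal).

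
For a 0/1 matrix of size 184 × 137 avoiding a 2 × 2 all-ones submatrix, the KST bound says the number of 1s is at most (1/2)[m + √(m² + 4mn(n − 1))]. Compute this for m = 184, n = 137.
z(184, 137; 2, 2) ≤ (1/2)[184 + √(184² + 4·184·137·136)] = (1/2)[184 + √13747008] = 1945.8479

Kővári–Sós–Turán: let r_1, ..., r_184 be the row sums and z = Σ r_i the total number of 1s. Each pair of columns can share at most one row with both entries 1 (else a 2×2 all-ones block appears), so Σ_i C(r_i, 2) ≤ C(137, 2) = 9316. By convexity Σ_i C(r_i, 2) ≥ 184·C(z/184, 2) = z(z − 184)/(2·184), giving z² − 184z − 184·137·136 ≤ 0 and hence z ≤ (1/2)[184 + √(33856 + 4·3428288)] = (1/2)[184 + √13747008] ≈ (1/2)(184 + 3707.6958) = 1945.8479.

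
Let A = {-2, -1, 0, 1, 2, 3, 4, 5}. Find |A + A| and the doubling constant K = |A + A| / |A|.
K = |A + A| / |A| = 15/8

Enumerate A + A = {a + b : a, b ∈ A}. With |A| = 8, there are |A|^2 = 64 ordered sum pairs; collecting distinct values, A + A = {-4, -3, -2, -1, 0, 1, 2, 3, 4, 5, 6, 7, 8, 9, 10}, so |A + A| = 15. Thus K = 15/8. Here |A + A| = 2|A| − 1 = 15, the minimum possible — so K = 15/8 is minimal, which holds iff A is an arithmetic progression.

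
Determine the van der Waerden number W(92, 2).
W(92, 2) = 92 + 1 = 93

A 2-term AP is any pair of integers, so a monochromatic 2-AP exists iff some colour is used at least twice. With 92 colours, the colouring i ↦ i on {1, ..., 92} uses each colour once, avoiding any monochromatic pair, so W(92, 2) > 92. For {1, ..., 93}, pigeonhole forces two integers of the same colour, which form a monochromatic 2-AP. Hence W(92, 2) = 93.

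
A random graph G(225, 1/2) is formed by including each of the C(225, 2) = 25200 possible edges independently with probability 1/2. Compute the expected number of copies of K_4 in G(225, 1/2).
E[# K_4] = C(225, 4) · (1/2)^C(4, 2) = 103962600 / 2^6 = 12995325/8 = 1624415.625

For each 4-subset S of vertices (there are C(225, 4) = 103962600 such S), let X_S = 1 if S induces a K_4 (all C(4, 2) = 6 edges present). Then P(X_S = 1) = (1/2)^6 = 1/64. By linearity of expectation, E[# K_4] = C(225, 4) · (1/2)^6 = 103962600 / 64 = 12995325/8 = 1624415.625.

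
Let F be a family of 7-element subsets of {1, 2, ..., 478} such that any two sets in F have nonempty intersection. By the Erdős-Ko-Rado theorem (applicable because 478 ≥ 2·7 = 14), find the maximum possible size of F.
max |F| = C(477, 6) = 15851410976940

The Erdős-Ko-Rado theorem states: for n ≥ 2k, an intersecting family of k-subsets of an n-element set has size at most C(n − 1, k − 1), with equality for 'star' families {A ⊆ [n] : |A| = k, i ∈ A} (fix an element i). For n = 478, k = 7: C(477, 6) = 15851410976940.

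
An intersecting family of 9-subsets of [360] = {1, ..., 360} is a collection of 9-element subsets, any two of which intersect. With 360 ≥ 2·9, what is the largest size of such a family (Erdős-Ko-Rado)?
max |F| = C(359, 8) = 6325926619596364

Erdős-Ko-Rado (1961): when n ≥ 2k, max |F| = C(n−1, k−1). The bound is attained by the star {A : i ∈ A} for any fixed i ∈ [n]. Here C(360−1, 9−1) = C(359, 8) = 6325926619596364.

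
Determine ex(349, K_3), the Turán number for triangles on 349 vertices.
ex(349, K_3) = ⌊349^2/4⌋ = 30450

Mantel (1907): a triangle-free graph on n vertices has at most ⌊n^2/4⌋ edges, with equality for the complete bipartite graph K_{⌊n/2⌋, ⌈n/2⌉}. For n = 349: ⌊349^2/4⌋ = ⌊121801/4⌋ = 30450. The extremal graph is K_{174, 175}, which has 174·175 = 30450 edges.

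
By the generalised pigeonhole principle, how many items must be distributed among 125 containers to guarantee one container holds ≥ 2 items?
n = (2 − 1)·125 + 1 = 126

By the generalised pigeonhole principle, to guarantee some box contains ≥ r objects we need more than (r − 1) · k objects total. Threshold: n = (r − 1) · k + 1. With r = 2 and k = 125: n = 1 · 125 + 1 = 125 + 1 = 126. For n = 125 = 1 · 125, we can put exactly 1 objects in every box, avoiding 2 in any single one — so 126 is tight.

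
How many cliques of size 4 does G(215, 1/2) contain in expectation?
E[# K_4] = C(215, 4) · (1/2)^C(4, 2) = 86567815 / 2^6 = 1352622.109375

For each 4-subset S of vertices (there are C(215, 4) = 86567815 such S), let X_S = 1 if S induces a K_4 (all C(4, 2) = 6 edges present). Then P(X_S = 1) = (1/2)^6 = 1/64. By linearity of expectation, E[# K_4] = C(215, 4) · (1/2)^6 = 86567815 / 64 = 1352622.109375.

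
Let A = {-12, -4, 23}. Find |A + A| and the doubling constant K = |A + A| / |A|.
K = |A + A| / |A| = 6/3 = 2

Enumerate A + A = {a + b : a, b ∈ A}. With |A| = 3, there are |A|^2 = 9 ordered sum pairs; collecting distinct values, A + A = {-24, -16, -8, 11, 19, 46}, so |A + A| = 6. Thus K = 6/3 = 2. For comparison, the minimum possible |A + A| over all 3-element sets is 2·3 − 1 = 5 (so min K = 5/3), attained only by arithmetic progressions.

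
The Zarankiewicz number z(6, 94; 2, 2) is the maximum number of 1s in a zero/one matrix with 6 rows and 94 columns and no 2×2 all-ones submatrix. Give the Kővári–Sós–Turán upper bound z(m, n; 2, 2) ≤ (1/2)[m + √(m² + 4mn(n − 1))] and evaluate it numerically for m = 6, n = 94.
z(6, 94; 2, 2) ≤ (1/2)[6 + √(6² + 4·6·94·93)] = (1/2)[6 + √209844] = 232.0437

Kővári–Sós–Turán: let r_1, ..., r_6 be the row sums and z = Σ r_i the total number of 1s. Each pair of columns can share at most one row with both entries 1 (else a 2×2 all-ones block appears), so Σ_i C(r_i, 2) ≤ C(94, 2) = 4371. By convexity Σ_i C(r_i, 2) ≥ 6·C(z/6, 2) = z(z − 6)/(2·6), giving z² − 6z − 6·94·93 ≤ 0 and hence z ≤ (1/2)[6 + √(36 + 4·52452)] = (1/2)[6 + √209844] ≈ (1/2)(6 + 458.0873) = 232.0437.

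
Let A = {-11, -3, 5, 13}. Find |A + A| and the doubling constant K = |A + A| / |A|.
K = |A + A| / |A| = 7/4

Enumerate A + A = {a + b : a, b ∈ A}. With |A| = 4, there are |A|^2 = 16 ordered sum pairs; collecting distinct values, A + A = {-22, -14, -6, 2, 10, 18, 26}, so |A + A| = 7. Thus K = 7/4. Here |A + A| = 2|A| − 1 = 7, the minimum possible — so K = 7/4 is minimal, which holds iff A is an arithmetic progression.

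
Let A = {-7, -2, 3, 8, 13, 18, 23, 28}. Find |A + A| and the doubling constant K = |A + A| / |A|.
K = |A + A| / |A| = 15/8

Enumerate A + A = {a + b : a, b ∈ A}. With |A| = 8, there are |A|^2 = 64 ordered sum pairs; collecting distinct values, A + A = {-14, -9, -4, 1, 6, 11, 16, 21, 26, 31, 36, 41, 46, 51, 56}, so |A + A| = 15. Thus K = 15/8. Here |A + A| = 2|A| − 1 = 15, the minimum possible — so K = 15/8 is minimal, which holds iff A is an arithmetic progression.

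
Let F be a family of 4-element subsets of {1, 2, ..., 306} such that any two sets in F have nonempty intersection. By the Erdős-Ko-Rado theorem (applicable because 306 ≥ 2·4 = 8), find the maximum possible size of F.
max |F| = C(305, 3) = 4682360

The Erdős-Ko-Rado theorem states: for n ≥ 2k, an intersecting family of k-subsets of an n-element set has size at most C(n − 1, k − 1), with equality for 'star' families {A ⊆ [n] : |A| = k, i ∈ A} (fix an element i). For n = 306, k = 4: C(305, 3) = 4682360.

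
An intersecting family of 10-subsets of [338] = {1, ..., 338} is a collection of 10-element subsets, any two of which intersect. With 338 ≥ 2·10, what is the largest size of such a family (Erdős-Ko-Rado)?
max |F| = C(337, 9) = 138713128895934670

The Erdős-Ko-Rado theorem states: for n ≥ 2k, an intersecting family of k-subsets of an n-element set has size at most C(n − 1, k − 1), with equality for 'star' families {A ⊆ [n] : |A| = k, i ∈ A} (fix an element i). For n = 338, k = 10: C(337, 9) = 138713128895934670.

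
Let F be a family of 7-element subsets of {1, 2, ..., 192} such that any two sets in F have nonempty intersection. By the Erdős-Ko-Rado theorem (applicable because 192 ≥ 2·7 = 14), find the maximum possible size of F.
max |F| = C(191, 6) = 62291483793

The Erdős-Ko-Rado theorem states: for n ≥ 2k, an intersecting family of k-subsets of an n-element set has size at most C(n − 1, k − 1), with equality for 'star' families {A ⊆ [n] : |A| = k, i ∈ A} (fix an element i). For n = 192, k = 7: C(191, 6) = 62291483793.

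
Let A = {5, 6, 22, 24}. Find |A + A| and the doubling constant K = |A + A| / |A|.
K = |A + A| / |A| = 10/4 = 5/2

Enumerate A + A = {a + b : a, b ∈ A}. With |A| = 4, there are |A|^2 = 16 ordered sum pairs; collecting distinct values, A + A = {10, 11, 12, 27, 28, 29, 30, 44, 46, 48}, so |A + A| = 10. Thus K = 10/4 = 5/2. For comparison, the minimum possible |A + A| over all 4-element sets is 2·4 − 1 = 7 (so min K = 7/4), attained only by arithmetic progressions.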